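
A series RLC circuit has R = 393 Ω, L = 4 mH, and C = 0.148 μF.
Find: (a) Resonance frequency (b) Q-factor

Step 1 — Resonance condition Im(Z)=0 gives ω₀ = 1/√(LC).
Step 2 — ω₀ = 1/√(0.004·1.48e-07) = 4.11e+04 rad/s.
Step 3 — f₀ = ω₀/(2π) = 6541 Hz.
Step 4 — Series Q: Q = ω₀L/R = 4.11e+04·0.004/393 = 0.4183.

(a) f₀ = 6541 Hz  (b) Q = 0.4183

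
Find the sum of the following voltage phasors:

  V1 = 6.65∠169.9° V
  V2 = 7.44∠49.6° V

Step 1 — Convert each phasor to rectangular form:
  V1 = 6.65·(cos(169.9°) + j·sin(169.9°)) = -6.547 + j1.166 V
  V2 = 7.44·(cos(49.6°) + j·sin(49.6°)) = 4.822 + j5.666 V
Step 2 — Sum components: V_total = -1.725 + j6.832 V.
Step 3 — Convert to polar: |V_total| = 7.046 V, ∠V_total = 104.2°.

V_total = 7.046∠104.2° V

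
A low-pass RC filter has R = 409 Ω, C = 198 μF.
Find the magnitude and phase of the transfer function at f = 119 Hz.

Step 1 — Angular frequency: ω = 2π·119 = 747.7 rad/s.
Step 2 — Transfer function: H(jω) = 1/(1 + jωRC).
Step 3 — Denominator: 1 + jωRC = 1 + j·747.7·409·0.000198 = 1 + j60.55.
Step 4 — H = 0.0002727 - j0.01651.
Step 5 — Magnitude: |H| = 0.01651 (-35.6 dB); phase: φ = -89.1°.

|H| = 0.01651 (-35.6 dB), φ = -89.1°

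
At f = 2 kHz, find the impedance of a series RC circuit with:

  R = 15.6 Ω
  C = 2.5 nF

Step 1 — Angular frequency: ω = 2π·f = 2π·2000 = 1.257e+04 rad/s.
Step 2 — Component impedances:
  R: Z = R = 15.6 Ω
  C: Z = 1/(jωC) = -j/(ω·C) = 0 - j3.183e+04 Ω
Step 3 — Series combination: Z_total = R + C = 15.6 - j3.183e+04 Ω = 3.183e+04∠-90.0° Ω.

Z = 15.6 - j3.183e+04 Ω = 3.183e+04∠-90.0° Ω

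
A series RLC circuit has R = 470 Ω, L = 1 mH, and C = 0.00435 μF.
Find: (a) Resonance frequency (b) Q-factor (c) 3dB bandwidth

Step 1 — Resonance condition Im(Z)=0 gives ω₀ = 1/√(LC).
Step 2 — ω₀ = 1/√(0.001·4.35e-09) = 4.795e+05 rad/s.
Step 3 — f₀ = ω₀/(2π) = 7.631e+04 Hz.
Step 4 — Series Q: Q = ω₀L/R = 4.795e+05·0.001/470 = 1.02.
Step 5 — 3dB bandwidth: Δω = ω₀/Q = 4.7e+05 rad/s; BW = Δω/(2π) = 7.48e+04 Hz.

(a) f₀ = 7.631e+04 Hz  (b) Q = 1.02  (c) BW = 7.48e+04 Hz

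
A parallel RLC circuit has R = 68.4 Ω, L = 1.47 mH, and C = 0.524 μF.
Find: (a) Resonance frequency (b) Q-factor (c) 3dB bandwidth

Step 1 — Resonance: ω₀ = 1/√(LC) = 1/√(0.00147·5.24e-07) = 3.603e+04 rad/s.
Step 2 — f₀ = ω₀/(2π) = 5735 Hz.
Step 3 — Parallel Q: Q = R/(ω₀L) = 68.4/(3.603e+04·0.00147) = 1.291.
Step 4 — Bandwidth: Δω = ω₀/Q = 2.79e+04 rad/s; BW = Δω/(2π) = 4441 Hz.

(a) f₀ = 5735 Hz  (b) Q = 1.291  (c) BW = 4441 Hz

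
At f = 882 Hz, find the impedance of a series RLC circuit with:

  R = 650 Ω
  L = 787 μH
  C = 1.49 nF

Step 1 — Angular frequency: ω = 2π·f = 2π·882 = 5542 rad/s.
Step 2 — Component impedances:
  R: Z = R = 650 Ω
  L: Z = jωL = j·5542·0.000787 = 0 + j4.361 Ω
  C: Z = 1/(jωC) = -j/(ω·C) = 0 - j1.211e+05 Ω
Step 3 — Series combination: Z_total = R + L + C = 650 - j1.211e+05 Ω = 1.211e+05∠-89.7° Ω.

Z = 650 - j1.211e+05 Ω = 1.211e+05∠-89.7° Ω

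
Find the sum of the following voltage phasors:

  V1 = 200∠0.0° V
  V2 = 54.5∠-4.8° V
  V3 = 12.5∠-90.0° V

Step 1 — Convert each phasor to rectangular form:
  V1 = 200·(cos(0.0°) + j·sin(0.0°)) = 200 V
  V2 = 54.5·(cos(-4.8°) + j·sin(-4.8°)) = 54.31 - j4.56 V
  V3 = 12.5·(cos(-90.0°) + j·sin(-90.0°)) = 0 - j12.5 V
Step 2 — Sum components: V_total = 254.3 - j17.06 V.
Step 3 — Convert to polar: |V_total| = 254.9 V, ∠V_total = -3.8°.

V_total = 254.9∠-3.8° V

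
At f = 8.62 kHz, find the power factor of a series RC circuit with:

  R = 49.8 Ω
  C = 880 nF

Step 1 — Angular frequency: ω = 2π·f = 2π·8620 = 5.416e+04 rad/s.
Step 2 — Component impedances:
  R: Z = R = 49.8 Ω
  C: Z = 1/(jωC) = -j/(ω·C) = 0 - j20.98 Ω
Step 3 — Series combination: Z_total = R + C = 49.8 - j20.98 Ω = 54.04∠-22.8° Ω.
Step 4 — Power factor: PF = cos(φ) = Re(Z)/|Z| = 49.8/54.039 = 0.9216.
Step 5 — Type: Im(Z) = -20.98 ⇒ leading (phase φ = -22.8°).

PF = 0.9216 (leading, φ = -22.8°)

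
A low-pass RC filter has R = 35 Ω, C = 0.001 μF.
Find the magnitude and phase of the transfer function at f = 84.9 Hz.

Step 1 — Angular frequency: ω = 2π·84.9 = 533.4 rad/s.
Step 2 — Transfer function: H(jω) = 1/(1 + jωRC).
Step 3 — Denominator: 1 + jωRC = 1 + j·533.4·35·1e-09 = 1 + j1.867e-05.
Step 4 — H = 1 - j1.867e-05.
Step 5 — Magnitude: |H| = 1 (-0.0 dB); phase: φ = -0.0°.

|H| = 1 (-0.0 dB), φ = -0.0°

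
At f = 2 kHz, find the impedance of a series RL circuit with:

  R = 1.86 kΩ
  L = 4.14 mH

Step 1 — Angular frequency: ω = 2π·f = 2π·2000 = 1.257e+04 rad/s.
Step 2 — Component impedances:
  R: Z = R = 1860 Ω
  L: Z = jωL = j·1.257e+04·0.00414 = 0 + j52.02 Ω
Step 3 — Series combination: Z_total = R + L = 1860 + j52.02 Ω = 1861∠1.6° Ω.

Z = 1860 + j52.02 Ω = 1861∠1.6° Ω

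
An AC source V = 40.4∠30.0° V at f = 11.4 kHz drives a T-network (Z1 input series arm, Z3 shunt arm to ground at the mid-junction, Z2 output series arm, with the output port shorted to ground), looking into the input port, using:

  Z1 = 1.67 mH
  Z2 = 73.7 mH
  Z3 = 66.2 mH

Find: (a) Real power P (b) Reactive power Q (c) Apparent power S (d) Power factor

Step 1 — Angular frequency: ω = 2π·f = 2π·1.14e+04 = 7.163e+04 rad/s.
Step 2 — Component impedances:
  Z1: Z = jωL = j·7.163e+04·0.00167 = 0 + j119.6 Ω
  Z2: Z = jωL = j·7.163e+04·0.0737 = 0 + j5279 Ω
  Z3: Z = jωL = j·7.163e+04·0.0662 = 0 + j4742 Ω
Step 3 — With the output port shorted to ground, the output series arm Z2 runs from the junction to ground; the shunt arm Z3 also runs from the junction to ground. They appear in parallel: Z3 || Z2 = 0 + j2498 Ω.
Step 4 — Series with input arm Z1: Z_in = Z1 + (Z3 || Z2) = 0 + j2618 Ω = 2618∠90.0° Ω.
Step 5 — Source phasor: V = 40.4∠30.0° V = 34.99 + j20.2 V.
Step 6 — Current: I = V / Z = 0.007717 - j0.01337 A = 0.01543∠-60.0° A.
Step 7 — Complex power: S = V·I* = 0 + j0.6235 VA.
Step 8 — Real power: P = Re(S) = 0 W.
Step 9 — Reactive power: Q = Im(S) = 0.6235 VAR.
Step 10 — Apparent power: |S| = 0.6235 VA.
Step 11 — Power factor: PF = P/|S| = 0 (lagging).

(a) P = 0 W  (b) Q = 0.6235 VAR  (c) S = 0.6235 VA  (d) PF = 0 (lagging)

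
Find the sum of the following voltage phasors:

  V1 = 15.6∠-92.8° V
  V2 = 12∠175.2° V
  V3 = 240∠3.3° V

Step 1 — Convert each phasor to rectangular form:
  V1 = 15.6·(cos(-92.8°) + j·sin(-92.8°)) = -0.7621 - j15.58 V
  V2 = 12·(cos(175.2°) + j·sin(175.2°)) = -11.96 + j1.004 V
  V3 = 240·(cos(3.3°) + j·sin(3.3°)) = 239.6 + j13.82 V
Step 2 — Sum components: V_total = 226.9 - j0.7619 V.
Step 3 — Convert to polar: |V_total| = 226.9 V, ∠V_total = -0.2°.

V_total = 226.9∠-0.2° V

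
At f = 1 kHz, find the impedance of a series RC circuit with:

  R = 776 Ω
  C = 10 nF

Step 1 — Angular frequency: ω = 2π·f = 2π·1000 = 6283 rad/s.
Step 2 — Component impedances:
  R: Z = R = 776 Ω
  C: Z = 1/(jωC) = -j/(ω·C) = 0 - j1.592e+04 Ω
Step 3 — Series combination: Z_total = R + C = 776 - j1.592e+04 Ω = 1.593e+04∠-87.2° Ω.

Z = 776 - j1.592e+04 Ω = 1.593e+04∠-87.2° Ω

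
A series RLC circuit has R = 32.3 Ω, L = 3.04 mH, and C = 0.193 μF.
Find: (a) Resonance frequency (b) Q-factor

Step 1 — Resonance condition Im(Z)=0 gives ω₀ = 1/√(LC).
Step 2 — ω₀ = 1/√(0.00304·1.93e-07) = 4.128e+04 rad/s.
Step 3 — f₀ = ω₀/(2π) = 6571 Hz.
Step 4 — Series Q: Q = ω₀L/R = 4.128e+04·0.00304/32.3 = 3.886.

(a) f₀ = 6571 Hz  (b) Q = 3.886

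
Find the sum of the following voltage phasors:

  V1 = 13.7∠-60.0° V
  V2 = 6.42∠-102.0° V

Step 1 — Convert each phasor to rectangular form:
  V1 = 13.7·(cos(-60.0°) + j·sin(-60.0°)) = 6.85 - j11.86 V
  V2 = 6.42·(cos(-102.0°) + j·sin(-102.0°)) = -1.335 - j6.28 V
Step 2 — Sum components: V_total = 5.515 - j18.14 V.
Step 3 — Convert to polar: |V_total| = 18.96 V, ∠V_total = -73.1°.

V_total = 18.96∠-73.1° V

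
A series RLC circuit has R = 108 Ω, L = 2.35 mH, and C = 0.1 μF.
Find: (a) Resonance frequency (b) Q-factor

Step 1 — Resonance condition Im(Z)=0 gives ω₀ = 1/√(LC).
Step 2 — ω₀ = 1/√(0.00235·1e-07) = 6.523e+04 rad/s.
Step 3 — f₀ = ω₀/(2π) = 1.038e+04 Hz.
Step 4 — Series Q: Q = ω₀L/R = 6.523e+04·0.00235/108 = 1.419.

(a) f₀ = 1.038e+04 Hz  (b) Q = 1.419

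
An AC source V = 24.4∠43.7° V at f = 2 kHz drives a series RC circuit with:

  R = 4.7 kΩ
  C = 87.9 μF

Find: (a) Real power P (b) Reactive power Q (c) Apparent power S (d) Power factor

Step 1 — Angular frequency: ω = 2π·f = 2π·2000 = 1.257e+04 rad/s.
Step 2 — Component impedances:
  R: Z = R = 4700 Ω
  C: Z = 1/(jωC) = -j/(ω·C) = 0 - j0.9053 Ω
Step 3 — Series combination: Z_total = R + C = 4700 - j0.9053 Ω = 4700∠-0.0° Ω.
Step 4 — Source phasor: V = 24.4∠43.7° V = 17.64 + j16.86 V.
Step 5 — Current: I = V / Z = 0.003753 + j0.003587 A = 0.005191∠43.7° A.
Step 6 — Complex power: S = V·I* = 0.1267 - j2.44e-05 VA.
Step 7 — Real power: P = Re(S) = 0.1267 W.
Step 8 — Reactive power: Q = Im(S) = -2.44e-05 VAR.
Step 9 — Apparent power: |S| = 0.1267 VA.
Step 10 — Power factor: PF = P/|S| = 1 (leading).

(a) P = 0.1267 W  (b) Q = -2.44e-05 VAR  (c) S = 0.1267 VA  (d) PF = 1 (leading)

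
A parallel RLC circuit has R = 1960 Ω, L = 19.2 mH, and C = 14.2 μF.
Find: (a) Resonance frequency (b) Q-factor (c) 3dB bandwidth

Step 1 — Resonance: ω₀ = 1/√(LC) = 1/√(0.0192·1.42e-05) = 1915 rad/s.
Step 2 — f₀ = ω₀/(2π) = 304.8 Hz.
Step 3 — Parallel Q: Q = R/(ω₀L) = 1960/(1915·0.0192) = 53.3.
Step 4 — Bandwidth: Δω = ω₀/Q = 35.93 rad/s; BW = Δω/(2π) = 5.718 Hz.

(a) f₀ = 304.8 Hz  (b) Q = 53.3  (c) BW = 5.718 Hz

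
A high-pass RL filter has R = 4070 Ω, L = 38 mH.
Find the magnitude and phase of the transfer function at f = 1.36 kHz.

Step 1 — Angular frequency: ω = 2π·1360 = 8545 rad/s.
Step 2 — Transfer function: H(jω) = jωL/(R + jωL).
Step 3 — Numerator jωL = j·324.7; denominator R + jωL = 4070 + j324.7.
Step 4 — H = 0.006325 + j0.07928.
Step 5 — Magnitude: |H| = 0.07953 (-22.0 dB); phase: φ = 85.4°.

|H| = 0.07953 (-22.0 dB), φ = 85.4°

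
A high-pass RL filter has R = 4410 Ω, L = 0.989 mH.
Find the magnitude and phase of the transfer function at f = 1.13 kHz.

Step 1 — Angular frequency: ω = 2π·1130 = 7100 rad/s.
Step 2 — Transfer function: H(jω) = jωL/(R + jωL).
Step 3 — Numerator jωL = j·7.022; denominator R + jωL = 4410 + j7.022.
Step 4 — H = 2.535e-06 + j0.001592.
Step 5 — Magnitude: |H| = 0.001592 (-56.0 dB); phase: φ = 89.9°.

|H| = 0.001592 (-56.0 dB), φ = 89.9°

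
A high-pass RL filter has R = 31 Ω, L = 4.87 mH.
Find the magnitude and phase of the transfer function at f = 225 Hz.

Step 1 — Angular frequency: ω = 2π·225 = 1414 rad/s.
Step 2 — Transfer function: H(jω) = jωL/(R + jωL).
Step 3 — Numerator jωL = j·6.885; denominator R + jωL = 31 + j6.885.
Step 4 — H = 0.04701 + j0.2117.
Step 5 — Magnitude: |H| = 0.2168 (-13.3 dB); phase: φ = 77.5°.

|H| = 0.2168 (-13.3 dB), φ = 77.5°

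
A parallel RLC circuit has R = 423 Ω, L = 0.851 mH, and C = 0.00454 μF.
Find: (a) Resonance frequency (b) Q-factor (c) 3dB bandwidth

Step 1 — Resonance: ω₀ = 1/√(LC) = 1/√(0.000851·4.54e-09) = 5.088e+05 rad/s.
Step 2 — f₀ = ω₀/(2π) = 8.097e+04 Hz.
Step 3 — Parallel Q: Q = R/(ω₀L) = 423/(5.088e+05·0.000851) = 0.977.
Step 4 — Bandwidth: Δω = ω₀/Q = 5.207e+05 rad/s; BW = Δω/(2π) = 8.288e+04 Hz.

(a) f₀ = 8.097e+04 Hz  (b) Q = 0.977  (c) BW = 8.288e+04 Hz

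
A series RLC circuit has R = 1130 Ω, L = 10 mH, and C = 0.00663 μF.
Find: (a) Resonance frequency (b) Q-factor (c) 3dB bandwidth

Step 1 — Resonance condition Im(Z)=0 gives ω₀ = 1/√(LC).
Step 2 — ω₀ = 1/√(0.01·6.63e-09) = 1.228e+05 rad/s.
Step 3 — f₀ = ω₀/(2π) = 1.955e+04 Hz.
Step 4 — Series Q: Q = ω₀L/R = 1.228e+05·0.01/1130 = 1.087.
Step 5 — 3dB bandwidth: Δω = ω₀/Q = 1.13e+05 rad/s; BW = Δω/(2π) = 1.798e+04 Hz.

(a) f₀ = 1.955e+04 Hz  (b) Q = 1.087  (c) BW = 1.798e+04 Hz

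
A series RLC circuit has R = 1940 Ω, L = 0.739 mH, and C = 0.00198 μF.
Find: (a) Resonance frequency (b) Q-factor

Step 1 — Resonance condition Im(Z)=0 gives ω₀ = 1/√(LC).
Step 2 — ω₀ = 1/√(0.000739·1.98e-09) = 8.267e+05 rad/s.
Step 3 — f₀ = ω₀/(2π) = 1.316e+05 Hz.
Step 4 — Series Q: Q = ω₀L/R = 8.267e+05·0.000739/1940 = 0.3149.

(a) f₀ = 1.316e+05 Hz  (b) Q = 0.3149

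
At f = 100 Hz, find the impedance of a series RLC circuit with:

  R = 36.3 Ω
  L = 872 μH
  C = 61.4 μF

Step 1 — Angular frequency: ω = 2π·f = 2π·100 = 628.3 rad/s.
Step 2 — Component impedances:
  R: Z = R = 36.3 Ω
  L: Z = jωL = j·628.3·0.000872 = 0 + j0.5479 Ω
  C: Z = 1/(jωC) = -j/(ω·C) = 0 - j25.92 Ω
Step 3 — Series combination: Z_total = R + L + C = 36.3 - j25.37 Ω = 44.29∠-35.0° Ω.

Z = 36.3 - j25.37 Ω = 44.29∠-35.0° Ω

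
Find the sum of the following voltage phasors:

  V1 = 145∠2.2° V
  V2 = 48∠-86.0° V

Step 1 — Convert each phasor to rectangular form:
  V1 = 145·(cos(2.2°) + j·sin(2.2°)) = 144.9 + j5.566 V
  V2 = 48·(cos(-86.0°) + j·sin(-86.0°)) = 3.348 - j47.88 V
Step 2 — Sum components: V_total = 148.2 - j42.32 V.
Step 3 — Convert to polar: |V_total| = 154.2 V, ∠V_total = -15.9°.

V_total = 154.2∠-15.9° V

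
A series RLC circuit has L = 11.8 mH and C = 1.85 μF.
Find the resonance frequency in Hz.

Step 1 — Resonance condition Im(Z)=0 gives ω₀ = 1/√(LC).
Step 2 — ω₀ = 1/√(0.0118·1.85e-06) = 6768 rad/s.
Step 3 — f₀ = ω₀/(2π) = 1077 Hz.

f₀ = 1077 Hz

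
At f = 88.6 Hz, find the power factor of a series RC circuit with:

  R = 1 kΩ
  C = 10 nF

Step 1 — Angular frequency: ω = 2π·f = 2π·88.6 = 556.7 rad/s.
Step 2 — Component impedances:
  R: Z = R = 1000 Ω
  C: Z = 1/(jωC) = -j/(ω·C) = 0 - j1.796e+05 Ω
Step 3 — Series combination: Z_total = R + C = 1000 - j1.796e+05 Ω = 1.796e+05∠-89.7° Ω.
Step 4 — Power factor: PF = cos(φ) = Re(Z)/|Z| = 1000/1.7964e+05 = 0.005567.
Step 5 — Type: Im(Z) = -1.796e+05 ⇒ leading (phase φ = -89.7°).

PF = 0.005567 (leading, φ = -89.7°)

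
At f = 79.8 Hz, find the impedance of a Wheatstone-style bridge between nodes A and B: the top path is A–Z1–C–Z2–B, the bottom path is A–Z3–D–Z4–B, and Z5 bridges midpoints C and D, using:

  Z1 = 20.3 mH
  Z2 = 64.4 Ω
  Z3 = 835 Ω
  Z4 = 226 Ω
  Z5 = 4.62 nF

Step 1 — Angular frequency: ω = 2π·f = 2π·79.8 = 501.4 rad/s.
Step 2 — Component impedances:
  Z1: Z = jωL = j·501.4·0.0203 = 0 + j10.18 Ω
  Z2: Z = R = 64.4 Ω
  Z3: Z = R = 835 Ω
  Z4: Z = R = 226 Ω
  Z5: Z = 1/(jωC) = -j/(ω·C) = 0 - j4.317e+05 Ω
Step 3 — Bridge requires nodal analysis (the Z5 bridge couples midpoints C and D, so the two paths cannot be reduced to a simple series/parallel combination). Setting node B to ground and injecting 1 A at node A, the 3-node admittance system at A, C, D solves to V_A = Z_AB = 60.8 + j9.041 Ω = 61.46∠8.5° Ω.

Z = 60.8 + j9.041 Ω = 61.46∠8.5° Ω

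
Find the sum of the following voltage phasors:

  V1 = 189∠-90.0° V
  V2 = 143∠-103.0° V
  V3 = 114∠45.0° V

Step 1 — Convert each phasor to rectangular form:
  V1 = 189·(cos(-90.0°) + j·sin(-90.0°)) = 0 - j189 V
  V2 = 143·(cos(-103.0°) + j·sin(-103.0°)) = -32.17 - j139.3 V
  V3 = 114·(cos(45.0°) + j·sin(45.0°)) = 80.61 + j80.61 V
Step 2 — Sum components: V_total = 48.44 - j247.7 V.
Step 3 — Convert to polar: |V_total| = 252.4 V, ∠V_total = -78.9°.

V_total = 252.4∠-78.9° V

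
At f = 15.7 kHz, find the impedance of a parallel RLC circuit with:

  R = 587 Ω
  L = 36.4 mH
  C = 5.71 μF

Step 1 — Angular frequency: ω = 2π·f = 2π·1.57e+04 = 9.865e+04 rad/s.
Step 2 — Component impedances:
  R: Z = R = 587 Ω
  L: Z = jωL = j·9.865e+04·0.0364 = 0 + j3591 Ω
  C: Z = 1/(jωC) = -j/(ω·C) = 0 - j1.775 Ω
Step 3 — Parallel combination: 1/Z_total = 1/R + 1/L + 1/C; Z_total = 0.005375 - j1.776 Ω = 1.776∠-89.8° Ω.

Z = 0.005375 - j1.776 Ω = 1.776∠-89.8° Ω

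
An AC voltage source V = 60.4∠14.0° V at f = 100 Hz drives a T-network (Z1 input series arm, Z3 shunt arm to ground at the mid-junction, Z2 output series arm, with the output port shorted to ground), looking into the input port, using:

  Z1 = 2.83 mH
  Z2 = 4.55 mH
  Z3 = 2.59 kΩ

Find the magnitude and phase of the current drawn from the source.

Step 1 — Angular frequency: ω = 2π·f = 2π·100 = 628.3 rad/s.
Step 2 — Component impedances:
  Z1: Z = jωL = j·628.3·0.00283 = 0 + j1.778 Ω
  Z2: Z = jωL = j·628.3·0.00455 = 0 + j2.859 Ω
  Z3: Z = R = 2590 Ω
Step 3 — With the output port shorted to ground, the output series arm Z2 runs from the junction to ground; the shunt arm Z3 also runs from the junction to ground. They appear in parallel: Z3 || Z2 = 0.003156 + j2.859 Ω.
Step 4 — Series with input arm Z1: Z_in = Z1 + (Z3 || Z2) = 0.003156 + j4.637 Ω = 4.637∠90.0° Ω.
Step 5 — Source phasor: V = 60.4∠14.0° V = 58.61 + j14.61 V.
Step 6 — Ohm's law: I = V / Z_total = (58.61 + j14.61) / (0.003156 + j4.637) = 3.16 - j12.64 A.
Step 7 — Convert to polar: |I| = 13.03 A, ∠I = -76.0°.

I = 13.03∠-76.0° A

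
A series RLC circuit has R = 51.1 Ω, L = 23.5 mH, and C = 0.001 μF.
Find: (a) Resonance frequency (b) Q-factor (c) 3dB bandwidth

Step 1 — Resonance: ω₀ = 1/√(LC) = 1/√(0.0235·1e-09) = 2.063e+05 rad/s.
Step 2 — f₀ = ω₀/(2π) = 3.283e+04 Hz.
Step 3 — Series Q: Q = ω₀L/R = 2.063e+05·0.0235/51.1 = 94.87.
Step 4 — Bandwidth: Δω = ω₀/Q = 2174 rad/s; BW = Δω/(2π) = 346.1 Hz.

(a) f₀ = 3.283e+04 Hz  (b) Q = 94.87  (c) BW = 346.1 Hz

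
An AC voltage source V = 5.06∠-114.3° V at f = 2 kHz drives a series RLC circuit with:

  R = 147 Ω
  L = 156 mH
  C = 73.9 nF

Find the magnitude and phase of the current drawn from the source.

Step 1 — Angular frequency: ω = 2π·f = 2π·2000 = 1.257e+04 rad/s.
Step 2 — Component impedances:
  R: Z = R = 147 Ω
  L: Z = jωL = j·1.257e+04·0.156 = 0 + j1960 Ω
  C: Z = 1/(jωC) = -j/(ω·C) = 0 - j1077 Ω
Step 3 — Series combination: Z_total = R + L + C = 147 + j883.5 Ω = 895.7∠80.6° Ω.
Step 4 — Source phasor: V = 5.06∠-114.3° V = -2.082 - j4.612 V.
Step 5 — Ohm's law: I = V / Z_total = (-2.082 - j4.612) / (147 + j883.5) = -0.005461 + j0.001448 A.
Step 6 — Convert to polar: |I| = 0.005649 A, ∠I = 165.1°.

I = 0.005649∠165.1° A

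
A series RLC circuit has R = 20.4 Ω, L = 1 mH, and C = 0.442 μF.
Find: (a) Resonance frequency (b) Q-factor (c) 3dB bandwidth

Step 1 — Resonance: ω₀ = 1/√(LC) = 1/√(0.001·4.42e-07) = 4.757e+04 rad/s.
Step 2 — f₀ = ω₀/(2π) = 7570 Hz.
Step 3 — Series Q: Q = ω₀L/R = 4.757e+04·0.001/20.4 = 2.332.
Step 4 — Bandwidth: Δω = ω₀/Q = 2.04e+04 rad/s; BW = Δω/(2π) = 3247 Hz.

(a) f₀ = 7570 Hz  (b) Q = 2.332  (c) BW = 3247 Hz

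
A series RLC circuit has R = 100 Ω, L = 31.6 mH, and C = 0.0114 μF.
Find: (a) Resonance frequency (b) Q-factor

Step 1 — Resonance condition Im(Z)=0 gives ω₀ = 1/√(LC).
Step 2 — ω₀ = 1/√(0.0316·1.14e-08) = 5.269e+04 rad/s.
Step 3 — f₀ = ω₀/(2π) = 8385 Hz.
Step 4 — Series Q: Q = ω₀L/R = 5.269e+04·0.0316/100 = 16.65.

(a) f₀ = 8385 Hz  (b) Q = 16.65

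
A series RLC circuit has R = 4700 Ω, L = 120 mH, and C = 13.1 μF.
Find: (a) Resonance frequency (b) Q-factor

Step 1 — Resonance condition Im(Z)=0 gives ω₀ = 1/√(LC).
Step 2 — ω₀ = 1/√(0.12·1.31e-05) = 797.6 rad/s.
Step 3 — f₀ = ω₀/(2π) = 126.9 Hz.
Step 4 — Series Q: Q = ω₀L/R = 797.6·0.12/4700 = 0.02036.

(a) f₀ = 126.9 Hz  (b) Q = 0.02036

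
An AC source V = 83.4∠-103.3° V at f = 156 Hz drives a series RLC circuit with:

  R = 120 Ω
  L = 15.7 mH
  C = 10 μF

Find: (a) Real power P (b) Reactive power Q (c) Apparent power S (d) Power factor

Step 1 — Angular frequency: ω = 2π·f = 2π·156 = 980.2 rad/s.
Step 2 — Component impedances:
  R: Z = R = 120 Ω
  L: Z = jωL = j·980.2·0.0157 = 0 + j15.39 Ω
  C: Z = 1/(jωC) = -j/(ω·C) = 0 - j102 Ω
Step 3 — Series combination: Z_total = R + L + C = 120 - j86.63 Ω = 148∠-35.8° Ω.
Step 4 — Source phasor: V = 83.4∠-103.3° V = -19.19 - j81.16 V.
Step 5 — Current: I = V / Z = 0.2159 - j0.5205 A = 0.5635∠-67.5° A.
Step 6 — Complex power: S = V·I* = 38.1 - j27.51 VA.
Step 7 — Real power: P = Re(S) = 38.1 W.
Step 8 — Reactive power: Q = Im(S) = -27.51 VAR.
Step 9 — Apparent power: |S| = 47 VA.
Step 10 — Power factor: PF = P/|S| = 0.8108 (leading).

(a) P = 38.1 W  (b) Q = -27.51 VAR  (c) S = 47 VA  (d) PF = 0.8108 (leading)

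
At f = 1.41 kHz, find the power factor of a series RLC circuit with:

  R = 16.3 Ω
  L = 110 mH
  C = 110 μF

Step 1 — Angular frequency: ω = 2π·f = 2π·1410 = 8859 rad/s.
Step 2 — Component impedances:
  R: Z = R = 16.3 Ω
  L: Z = jωL = j·8859·0.11 = 0 + j974.5 Ω
  C: Z = 1/(jωC) = -j/(ω·C) = 0 - j1.026 Ω
Step 3 — Series combination: Z_total = R + L + C = 16.3 + j973.5 Ω = 973.6∠89.0° Ω.
Step 4 — Power factor: PF = cos(φ) = Re(Z)/|Z| = 16.3/973.6 = 0.01674.
Step 5 — Type: Im(Z) = 973.5 ⇒ lagging (phase φ = 89.0°).

PF = 0.01674 (lagging, φ = 89.0°)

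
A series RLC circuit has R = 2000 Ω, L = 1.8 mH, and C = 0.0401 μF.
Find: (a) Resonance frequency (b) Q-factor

Step 1 — Resonance condition Im(Z)=0 gives ω₀ = 1/√(LC).
Step 2 — ω₀ = 1/√(0.0018·4.01e-08) = 1.177e+05 rad/s.
Step 3 — f₀ = ω₀/(2π) = 1.873e+04 Hz.
Step 4 — Series Q: Q = ω₀L/R = 1.177e+05·0.0018/2000 = 0.1059.

(a) f₀ = 1.873e+04 Hz  (b) Q = 0.1059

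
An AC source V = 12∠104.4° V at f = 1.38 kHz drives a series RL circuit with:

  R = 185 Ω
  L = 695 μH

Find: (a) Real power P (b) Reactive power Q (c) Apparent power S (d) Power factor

Step 1 — Angular frequency: ω = 2π·f = 2π·1380 = 8671 rad/s.
Step 2 — Component impedances:
  R: Z = R = 185 Ω
  L: Z = jωL = j·8671·0.000695 = 0 + j6.026 Ω
Step 3 — Series combination: Z_total = R + L = 185 + j6.026 Ω = 185.1∠1.9° Ω.
Step 4 — Source phasor: V = 12∠104.4° V = -2.984 + j11.62 V.
Step 5 — Current: I = V / Z = -0.01407 + j0.06329 A = 0.06483∠102.5° A.
Step 6 — Complex power: S = V·I* = 0.7776 + j0.02533 VA.
Step 7 — Real power: P = Re(S) = 0.7776 W.
Step 8 — Reactive power: Q = Im(S) = 0.02533 VAR.
Step 9 — Apparent power: |S| = 0.778 VA.
Step 10 — Power factor: PF = P/|S| = 0.9995 (lagging).

(a) P = 0.7776 W  (b) Q = 0.02533 VAR  (c) S = 0.778 VA  (d) PF = 0.9995 (lagging)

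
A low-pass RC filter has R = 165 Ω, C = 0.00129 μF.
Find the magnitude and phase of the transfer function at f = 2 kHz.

Step 1 — Angular frequency: ω = 2π·2000 = 1.257e+04 rad/s.
Step 2 — Transfer function: H(jω) = 1/(1 + jωRC).
Step 3 — Denominator: 1 + jωRC = 1 + j·1.257e+04·165·1.29e-09 = 1 + j0.002675.
Step 4 — H = 1 - j0.002675.
Step 5 — Magnitude: |H| = 1 (-0.0 dB); phase: φ = -0.2°.

|H| = 1 (-0.0 dB), φ = -0.2°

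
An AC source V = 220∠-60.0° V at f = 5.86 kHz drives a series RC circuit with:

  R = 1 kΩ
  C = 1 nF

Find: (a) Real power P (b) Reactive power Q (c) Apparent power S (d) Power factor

Step 1 — Angular frequency: ω = 2π·f = 2π·5860 = 3.682e+04 rad/s.
Step 2 — Component impedances:
  R: Z = R = 1000 Ω
  C: Z = 1/(jωC) = -j/(ω·C) = 0 - j2.716e+04 Ω
Step 3 — Series combination: Z_total = R + C = 1000 - j2.716e+04 Ω = 2.718e+04∠-87.9° Ω.
Step 4 — Source phasor: V = 220∠-60.0° V = 110 - j190.5 V.
Step 5 — Current: I = V / Z = 0.007154 + j0.003787 A = 0.008095∠27.9° A.
Step 6 — Complex power: S = V·I* = 0.06553 - j1.78 VA.
Step 7 — Real power: P = Re(S) = 0.06553 W.
Step 8 — Reactive power: Q = Im(S) = -1.78 VAR.
Step 9 — Apparent power: |S| = 1.781 VA.
Step 10 — Power factor: PF = P/|S| = 0.03679 (leading).

(a) P = 0.06553 W  (b) Q = -1.78 VAR  (c) S = 1.781 VA  (d) PF = 0.03679 (leading)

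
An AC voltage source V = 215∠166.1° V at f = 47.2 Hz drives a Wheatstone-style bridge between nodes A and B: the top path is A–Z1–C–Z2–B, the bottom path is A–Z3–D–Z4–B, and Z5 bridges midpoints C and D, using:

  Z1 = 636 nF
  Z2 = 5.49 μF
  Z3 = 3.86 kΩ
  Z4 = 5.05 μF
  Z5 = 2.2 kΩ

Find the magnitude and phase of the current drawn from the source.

Step 1 — Angular frequency: ω = 2π·f = 2π·47.2 = 296.6 rad/s.
Step 2 — Component impedances:
  Z1: Z = 1/(jωC) = -j/(ω·C) = 0 - j5302 Ω
  Z2: Z = 1/(jωC) = -j/(ω·C) = 0 - j614.2 Ω
  Z3: Z = R = 3860 Ω
  Z4: Z = 1/(jωC) = -j/(ω·C) = 0 - j667.7 Ω
  Z5: Z = R = 2200 Ω
Step 3 — Bridge requires nodal analysis (the Z5 bridge couples midpoints C and D, so the two paths cannot be reduced to a simple series/parallel combination). Setting node B to ground and injecting 1 A at node A, the 3-node admittance system at A, C, D solves to V_A = Z_AB = 2292 - j2079 Ω = 3094∠-42.2° Ω.
Step 4 — Source phasor: V = 215∠166.1° V = -208.7 + j51.65 V.
Step 5 — Ohm's law: I = V / Z_total = (-208.7 + j51.65) / (2292 - j2079) = -0.06118 - j0.03295 A.
Step 6 — Convert to polar: |I| = 0.06948 A, ∠I = -151.7°.

I = 0.06948∠-151.7° A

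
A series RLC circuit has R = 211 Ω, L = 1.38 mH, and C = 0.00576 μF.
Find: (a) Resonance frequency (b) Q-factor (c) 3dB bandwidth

Step 1 — Resonance condition Im(Z)=0 gives ω₀ = 1/√(LC).
Step 2 — ω₀ = 1/√(0.00138·5.76e-09) = 3.547e+05 rad/s.
Step 3 — f₀ = ω₀/(2π) = 5.645e+04 Hz.
Step 4 — Series Q: Q = ω₀L/R = 3.547e+05·0.00138/211 = 2.32.
Step 5 — 3dB bandwidth: Δω = ω₀/Q = 1.529e+05 rad/s; BW = Δω/(2π) = 2.433e+04 Hz.

(a) f₀ = 5.645e+04 Hz  (b) Q = 2.32  (c) BW = 2.433e+04 Hz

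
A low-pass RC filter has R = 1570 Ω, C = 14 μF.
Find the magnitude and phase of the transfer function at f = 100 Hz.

Step 1 — Angular frequency: ω = 2π·100 = 628.3 rad/s.
Step 2 — Transfer function: H(jω) = 1/(1 + jωRC).
Step 3 — Denominator: 1 + jωRC = 1 + j·628.3·1570·1.4e-05 = 1 + j13.81.
Step 4 — H = 0.005216 - j0.07203.
Step 5 — Magnitude: |H| = 0.07222 (-22.8 dB); phase: φ = -85.9°.

|H| = 0.07222 (-22.8 dB), φ = -85.9°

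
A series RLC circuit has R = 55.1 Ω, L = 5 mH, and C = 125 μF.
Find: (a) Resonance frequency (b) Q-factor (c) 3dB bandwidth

Step 1 — Resonance condition Im(Z)=0 gives ω₀ = 1/√(LC).
Step 2 — ω₀ = 1/√(0.005·0.000125) = 1265 rad/s.
Step 3 — f₀ = ω₀/(2π) = 201.3 Hz.
Step 4 — Series Q: Q = ω₀L/R = 1265·0.005/55.1 = 0.1148.
Step 5 — 3dB bandwidth: Δω = ω₀/Q = 1.102e+04 rad/s; BW = Δω/(2π) = 1754 Hz.

(a) f₀ = 201.3 Hz  (b) Q = 0.1148  (c) BW = 1754 Hz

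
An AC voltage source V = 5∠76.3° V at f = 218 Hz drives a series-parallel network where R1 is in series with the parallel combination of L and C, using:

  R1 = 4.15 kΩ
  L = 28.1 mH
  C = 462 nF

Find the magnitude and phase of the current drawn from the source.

Step 1 — Angular frequency: ω = 2π·f = 2π·218 = 1370 rad/s.
Step 2 — Component impedances:
  R1: Z = R = 4150 Ω
  L: Z = jωL = j·1370·0.0281 = 0 + j38.49 Ω
  C: Z = 1/(jωC) = -j/(ω·C) = 0 - j1580 Ω
Step 3 — Parallel branch: L || C = 1/(1/L + 1/C) = 0 + j39.45 Ω.
Step 4 — Series with R1: Z_total = R1 + (L || C) = 4150 + j39.45 Ω = 4150∠0.5° Ω.
Step 5 — Source phasor: V = 5∠76.3° V = 1.184 + j4.858 V.
Step 6 — Ohm's law: I = V / Z_total = (1.184 + j4.858) / (4150 + j39.45) = 0.0002964 + j0.001168 A.
Step 7 — Convert to polar: |I| = 0.001205 A, ∠I = 75.8°.

I = 0.001205∠75.8° A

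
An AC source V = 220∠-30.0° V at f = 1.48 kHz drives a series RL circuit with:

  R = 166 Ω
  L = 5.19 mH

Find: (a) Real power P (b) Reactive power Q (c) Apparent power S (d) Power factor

Step 1 — Angular frequency: ω = 2π·f = 2π·1480 = 9299 rad/s.
Step 2 — Component impedances:
  R: Z = R = 166 Ω
  L: Z = jωL = j·9299·0.00519 = 0 + j48.26 Ω
Step 3 — Series combination: Z_total = R + L = 166 + j48.26 Ω = 172.9∠16.2° Ω.
Step 4 — Source phasor: V = 220∠-30.0° V = 190.5 - j110 V.
Step 5 — Current: I = V / Z = 0.8806 - j0.9187 A = 1.273∠-46.2° A.
Step 6 — Complex power: S = V·I* = 268.8 + j78.16 VA.
Step 7 — Real power: P = Re(S) = 268.8 W.
Step 8 — Reactive power: Q = Im(S) = 78.16 VAR.
Step 9 — Apparent power: |S| = 280 VA.
Step 10 — Power factor: PF = P/|S| = 0.9602 (lagging).

(a) P = 268.8 W  (b) Q = 78.16 VAR  (c) S = 280 VA  (d) PF = 0.9602 (lagging)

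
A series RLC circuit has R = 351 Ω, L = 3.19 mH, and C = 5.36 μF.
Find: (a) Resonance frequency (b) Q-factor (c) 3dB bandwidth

Step 1 — Resonance: ω₀ = 1/√(LC) = 1/√(0.00319·5.36e-06) = 7648 rad/s.
Step 2 — f₀ = ω₀/(2π) = 1217 Hz.
Step 3 — Series Q: Q = ω₀L/R = 7648·0.00319/351 = 0.0695.
Step 4 — Bandwidth: Δω = ω₀/Q = 1.1e+05 rad/s; BW = Δω/(2π) = 1.751e+04 Hz.

(a) f₀ = 1217 Hz  (b) Q = 0.0695  (c) BW = 1.751e+04 Hz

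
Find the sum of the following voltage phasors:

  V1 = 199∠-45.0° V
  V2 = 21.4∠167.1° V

Step 1 — Convert each phasor to rectangular form:
  V1 = 199·(cos(-45.0°) + j·sin(-45.0°)) = 140.7 - j140.7 V
  V2 = 21.4·(cos(167.1°) + j·sin(167.1°)) = -20.86 + j4.778 V
Step 2 — Sum components: V_total = 119.9 - j135.9 V.
Step 3 — Convert to polar: |V_total| = 181.2 V, ∠V_total = -48.6°.

V_total = 181.2∠-48.6° V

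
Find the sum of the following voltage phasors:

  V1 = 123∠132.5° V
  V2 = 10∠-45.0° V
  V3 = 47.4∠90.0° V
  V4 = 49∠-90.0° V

Step 1 — Convert each phasor to rectangular form:
  V1 = 123·(cos(132.5°) + j·sin(132.5°)) = -83.1 + j90.69 V
  V2 = 10·(cos(-45.0°) + j·sin(-45.0°)) = 7.071 - j7.071 V
  V3 = 47.4·(cos(90.0°) + j·sin(90.0°)) = 0 + j47.4 V
  V4 = 49·(cos(-90.0°) + j·sin(-90.0°)) = 0 - j49 V
Step 2 — Sum components: V_total = -76.03 + j82.01 V.
Step 3 — Convert to polar: |V_total| = 111.8 V, ∠V_total = 132.8°.

V_total = 111.8∠132.8° V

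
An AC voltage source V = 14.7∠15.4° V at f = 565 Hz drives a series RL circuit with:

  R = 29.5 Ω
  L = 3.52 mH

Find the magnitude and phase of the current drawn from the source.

Step 1 — Angular frequency: ω = 2π·f = 2π·565 = 3550 rad/s.
Step 2 — Component impedances:
  R: Z = R = 29.5 Ω
  L: Z = jωL = j·3550·0.00352 = 0 + j12.5 Ω
Step 3 — Series combination: Z_total = R + L = 29.5 + j12.5 Ω = 32.04∠23.0° Ω.
Step 4 — Source phasor: V = 14.7∠15.4° V = 14.17 + j3.904 V.
Step 5 — Ohm's law: I = V / Z_total = (14.17 + j3.904) / (29.5 + j12.5) = 0.4549 - j0.06034 A.
Step 6 — Convert to polar: |I| = 0.4588 A, ∠I = -7.6°.

I = 0.4588∠-7.6° A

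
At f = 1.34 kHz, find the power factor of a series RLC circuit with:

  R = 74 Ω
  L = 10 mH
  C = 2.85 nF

Step 1 — Angular frequency: ω = 2π·f = 2π·1340 = 8419 rad/s.
Step 2 — Component impedances:
  R: Z = R = 74 Ω
  L: Z = jωL = j·8419·0.01 = 0 + j84.19 Ω
  C: Z = 1/(jωC) = -j/(ω·C) = 0 - j4.167e+04 Ω
Step 3 — Series combination: Z_total = R + L + C = 74 - j4.159e+04 Ω = 4.159e+04∠-89.9° Ω.
Step 4 — Power factor: PF = cos(φ) = Re(Z)/|Z| = 74/4.159e+04 = 0.001779.
Step 5 — Type: Im(Z) = -4.159e+04 ⇒ leading (phase φ = -89.9°).

PF = 0.001779 (leading, φ = -89.9°)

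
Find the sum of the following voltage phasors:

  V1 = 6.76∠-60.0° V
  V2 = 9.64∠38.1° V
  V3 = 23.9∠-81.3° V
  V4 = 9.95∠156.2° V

Step 1 — Convert each phasor to rectangular form:
  V1 = 6.76·(cos(-60.0°) + j·sin(-60.0°)) = 3.38 - j5.854 V
  V2 = 9.64·(cos(38.1°) + j·sin(38.1°)) = 7.586 + j5.948 V
  V3 = 23.9·(cos(-81.3°) + j·sin(-81.3°)) = 3.615 - j23.63 V
  V4 = 9.95·(cos(156.2°) + j·sin(156.2°)) = -9.104 + j4.015 V
Step 2 — Sum components: V_total = 5.477 - j19.52 V.
Step 3 — Convert to polar: |V_total| = 20.27 V, ∠V_total = -74.3°.

V_total = 20.27∠-74.3° V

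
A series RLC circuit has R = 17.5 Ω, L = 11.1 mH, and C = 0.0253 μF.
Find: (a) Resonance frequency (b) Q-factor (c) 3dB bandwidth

Step 1 — Resonance: ω₀ = 1/√(LC) = 1/√(0.0111·2.53e-08) = 5.967e+04 rad/s.
Step 2 — f₀ = ω₀/(2π) = 9497 Hz.
Step 3 — Series Q: Q = ω₀L/R = 5.967e+04·0.0111/17.5 = 37.85.
Step 4 — Bandwidth: Δω = ω₀/Q = 1577 rad/s; BW = Δω/(2π) = 250.9 Hz.

(a) f₀ = 9497 Hz  (b) Q = 37.85  (c) BW = 250.9 Hz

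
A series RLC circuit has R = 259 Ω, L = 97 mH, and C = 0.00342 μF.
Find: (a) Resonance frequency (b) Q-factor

Step 1 — Resonance condition Im(Z)=0 gives ω₀ = 1/√(LC).
Step 2 — ω₀ = 1/√(0.097·3.42e-09) = 5.49e+04 rad/s.
Step 3 — f₀ = ω₀/(2π) = 8738 Hz.
Step 4 — Series Q: Q = ω₀L/R = 5.49e+04·0.097/259 = 20.56.

(a) f₀ = 8738 Hz  (b) Q = 20.56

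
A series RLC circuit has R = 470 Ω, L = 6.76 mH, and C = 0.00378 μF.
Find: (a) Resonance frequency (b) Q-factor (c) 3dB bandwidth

Step 1 — Resonance condition Im(Z)=0 gives ω₀ = 1/√(LC).
Step 2 — ω₀ = 1/√(0.00676·3.78e-09) = 1.978e+05 rad/s.
Step 3 — f₀ = ω₀/(2π) = 3.148e+04 Hz.
Step 4 — Series Q: Q = ω₀L/R = 1.978e+05·0.00676/470 = 2.845.
Step 5 — 3dB bandwidth: Δω = ω₀/Q = 6.953e+04 rad/s; BW = Δω/(2π) = 1.107e+04 Hz.

(a) f₀ = 3.148e+04 Hz  (b) Q = 2.845  (c) BW = 1.107e+04 Hz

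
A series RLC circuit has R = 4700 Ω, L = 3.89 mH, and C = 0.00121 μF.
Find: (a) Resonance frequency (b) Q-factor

Step 1 — Resonance condition Im(Z)=0 gives ω₀ = 1/√(LC).
Step 2 — ω₀ = 1/√(0.00389·1.21e-09) = 4.609e+05 rad/s.
Step 3 — f₀ = ω₀/(2π) = 7.336e+04 Hz.
Step 4 — Series Q: Q = ω₀L/R = 4.609e+05·0.00389/4700 = 0.3815.

(a) f₀ = 7.336e+04 Hz  (b) Q = 0.3815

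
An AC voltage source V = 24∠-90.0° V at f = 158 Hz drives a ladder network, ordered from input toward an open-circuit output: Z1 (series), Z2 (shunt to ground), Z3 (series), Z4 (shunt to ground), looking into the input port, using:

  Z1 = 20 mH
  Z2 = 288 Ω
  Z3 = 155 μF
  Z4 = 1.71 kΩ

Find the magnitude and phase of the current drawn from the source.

Step 1 — Angular frequency: ω = 2π·f = 2π·158 = 992.7 rad/s.
Step 2 — Component impedances:
  Z1: Z = jωL = j·992.7·0.02 = 0 + j19.85 Ω
  Z2: Z = R = 288 Ω
  Z3: Z = 1/(jωC) = -j/(ω·C) = 0 - j6.499 Ω
  Z4: Z = R = 1710 Ω
Step 3 — Ladder network (open output): work backward from the far end, alternating series and parallel combinations. Z_in = 246.5 + j19.72 Ω = 247.3∠4.6° Ω.
Step 4 — Source phasor: V = 24∠-90.0° V = 0 - j24 V.
Step 5 — Ohm's law: I = V / Z_total = (0 - j24) / (246.5 + j19.72) = -0.00774 - j0.09675 A.
Step 6 — Convert to polar: |I| = 0.09706 A, ∠I = -94.6°.

I = 0.09706∠-94.6° A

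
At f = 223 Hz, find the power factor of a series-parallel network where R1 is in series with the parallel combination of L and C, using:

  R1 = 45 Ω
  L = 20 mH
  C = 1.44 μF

Step 1 — Angular frequency: ω = 2π·f = 2π·223 = 1401 rad/s.
Step 2 — Component impedances:
  R1: Z = R = 45 Ω
  L: Z = jωL = j·1401·0.02 = 0 + j28.02 Ω
  C: Z = 1/(jωC) = -j/(ω·C) = 0 - j495.6 Ω
Step 3 — Parallel branch: L || C = 1/(1/L + 1/C) = 0 + j29.7 Ω.
Step 4 — Series with R1: Z_total = R1 + (L || C) = 45 + j29.7 Ω = 53.92∠33.4° Ω.
Step 5 — Power factor: PF = cos(φ) = Re(Z)/|Z| = 45/53.92 = 0.8346.
Step 6 — Type: Im(Z) = 29.7 ⇒ lagging (phase φ = 33.4°).

PF = 0.8346 (lagging, φ = 33.4°)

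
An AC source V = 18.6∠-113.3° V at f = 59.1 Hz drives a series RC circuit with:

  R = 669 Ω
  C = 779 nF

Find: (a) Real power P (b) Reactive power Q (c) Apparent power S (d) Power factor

Step 1 — Angular frequency: ω = 2π·f = 2π·59.1 = 371.3 rad/s.
Step 2 — Component impedances:
  R: Z = R = 669 Ω
  C: Z = 1/(jωC) = -j/(ω·C) = 0 - j3457 Ω
Step 3 — Series combination: Z_total = R + C = 669 - j3457 Ω = 3521∠-79.0° Ω.
Step 4 — Source phasor: V = 18.6∠-113.3° V = -7.357 - j17.08 V.
Step 5 — Current: I = V / Z = 0.004366 - j0.002973 A = 0.005282∠-34.3° A.
Step 6 — Complex power: S = V·I* = 0.01867 - j0.09646 VA.
Step 7 — Real power: P = Re(S) = 0.01867 W.
Step 8 — Reactive power: Q = Im(S) = -0.09646 VAR.
Step 9 — Apparent power: |S| = 0.09825 VA.
Step 10 — Power factor: PF = P/|S| = 0.19 (leading).

(a) P = 0.01867 W  (b) Q = -0.09646 VAR  (c) S = 0.09825 VA  (d) PF = 0.19 (leading)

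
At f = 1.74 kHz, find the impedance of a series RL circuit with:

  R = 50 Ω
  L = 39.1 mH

Step 1 — Angular frequency: ω = 2π·f = 2π·1740 = 1.093e+04 rad/s.
Step 2 — Component impedances:
  R: Z = R = 50 Ω
  L: Z = jωL = j·1.093e+04·0.0391 = 0 + j427.5 Ω
Step 3 — Series combination: Z_total = R + L = 50 + j427.5 Ω = 430.4∠83.3° Ω.

Z = 50 + j427.5 Ω = 430.4∠83.3° Ω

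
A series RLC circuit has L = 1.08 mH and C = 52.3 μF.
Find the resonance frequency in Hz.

Step 1 — Resonance condition Im(Z)=0 gives ω₀ = 1/√(LC).
Step 2 — ω₀ = 1/√(0.00108·5.23e-05) = 4208 rad/s.
Step 3 — f₀ = ω₀/(2π) = 669.7 Hz.

f₀ = 669.7 Hz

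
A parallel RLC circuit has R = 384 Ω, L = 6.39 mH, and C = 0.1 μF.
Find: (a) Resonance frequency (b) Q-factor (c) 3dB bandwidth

Step 1 — Resonance: ω₀ = 1/√(LC) = 1/√(0.00639·1e-07) = 3.956e+04 rad/s.
Step 2 — f₀ = ω₀/(2π) = 6296 Hz.
Step 3 — Parallel Q: Q = R/(ω₀L) = 384/(3.956e+04·0.00639) = 1.519.
Step 4 — Bandwidth: Δω = ω₀/Q = 2.604e+04 rad/s; BW = Δω/(2π) = 4145 Hz.

(a) f₀ = 6296 Hz  (b) Q = 1.519  (c) BW = 4145 Hz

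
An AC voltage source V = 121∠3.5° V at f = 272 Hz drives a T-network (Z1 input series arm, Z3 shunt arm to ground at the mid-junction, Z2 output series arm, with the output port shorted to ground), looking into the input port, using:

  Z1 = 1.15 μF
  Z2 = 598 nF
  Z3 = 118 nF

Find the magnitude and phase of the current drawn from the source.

Step 1 — Angular frequency: ω = 2π·f = 2π·272 = 1709 rad/s.
Step 2 — Component impedances:
  Z1: Z = 1/(jωC) = -j/(ω·C) = 0 - j508.8 Ω
  Z2: Z = 1/(jωC) = -j/(ω·C) = 0 - j978.5 Ω
  Z3: Z = 1/(jωC) = -j/(ω·C) = 0 - j4959 Ω
Step 3 — With the output port shorted to ground, the output series arm Z2 runs from the junction to ground; the shunt arm Z3 also runs from the junction to ground. They appear in parallel: Z3 || Z2 = 0 - j817.2 Ω.
Step 4 — Series with input arm Z1: Z_in = Z1 + (Z3 || Z2) = 0 - j1326 Ω = 1326∠-90.0° Ω.
Step 5 — Source phasor: V = 121∠3.5° V = 120.8 + j7.387 V.
Step 6 — Ohm's law: I = V / Z_total = (120.8 + j7.387) / (0 - j1326) = -0.005571 + j0.09108 A.
Step 7 — Convert to polar: |I| = 0.09125 A, ∠I = 93.5°.

I = 0.09125∠93.5° A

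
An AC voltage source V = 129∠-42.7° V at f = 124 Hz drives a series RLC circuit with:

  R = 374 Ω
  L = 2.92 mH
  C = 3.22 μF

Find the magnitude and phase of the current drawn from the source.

Step 1 — Angular frequency: ω = 2π·f = 2π·124 = 779.1 rad/s.
Step 2 — Component impedances:
  R: Z = R = 374 Ω
  L: Z = jωL = j·779.1·0.00292 = 0 + j2.275 Ω
  C: Z = 1/(jωC) = -j/(ω·C) = 0 - j398.6 Ω
Step 3 — Series combination: Z_total = R + L + C = 374 - j396.3 Ω = 544.9∠-46.7° Ω.
Step 4 — Source phasor: V = 129∠-42.7° V = 94.8 - j87.48 V.
Step 5 — Ohm's law: I = V / Z_total = (94.8 - j87.48) / (374 - j396.3) = 0.2362 + j0.01635 A.
Step 6 — Convert to polar: |I| = 0.2367 A, ∠I = 4.0°.

I = 0.2367∠4.0° A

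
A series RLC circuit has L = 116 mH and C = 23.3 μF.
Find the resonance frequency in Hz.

Step 1 — Resonance condition Im(Z)=0 gives ω₀ = 1/√(LC).
Step 2 — ω₀ = 1/√(0.116·2.33e-05) = 608.3 rad/s.
Step 3 — f₀ = ω₀/(2π) = 96.81 Hz.

f₀ = 96.81 Hz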